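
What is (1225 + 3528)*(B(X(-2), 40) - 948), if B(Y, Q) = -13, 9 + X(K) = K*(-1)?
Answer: -4567633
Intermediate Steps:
X(K) = -9 - K (X(K) = -9 + K*(-1) = -9 - K)
(1225 + 3528)*(B(X(-2), 40) - 948) = (1225 + 3528)*(-13 - 948) = 4753*(-961) = -4567633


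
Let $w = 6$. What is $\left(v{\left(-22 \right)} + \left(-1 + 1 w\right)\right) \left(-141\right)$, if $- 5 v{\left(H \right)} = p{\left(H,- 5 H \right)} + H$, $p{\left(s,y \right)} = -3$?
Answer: $-1410$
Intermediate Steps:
$v{\left(H \right)} = \frac{3}{5} - \frac{H}{5}$ ($v{\left(H \right)} = - \frac{-3 + H}{5} = \frac{3}{5} - \frac{H}{5}$)
$\left(v{\left(-22 \right)} + \left(-1 + 1 w\right)\right) \left(-141\right) = \left(\left(\frac{3}{5} - - \frac{22}{5}\right) + \left(-1 + 1 \cdot 6\right)\right) \left(-141\right) = \left(\left(\frac{3}{5} + \frac{22}{5}\right) + \left(-1 + 6\right)\right) \left(-141\right) = \left(5 + 5\right) \left(-141\right) = 10 \left(-141\right) = -1410$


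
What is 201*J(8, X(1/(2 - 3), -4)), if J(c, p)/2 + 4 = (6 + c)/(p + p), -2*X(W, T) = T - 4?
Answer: -1809/2 ≈ -904.50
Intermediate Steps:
X(W, T) = 2 - T/2 (X(W, T) = -(T - 4)/2 = -(-4 + T)/2 = 2 - T/2)
J(c, p) = -8 + (6 + c)/p (J(c, p) = -8 + 2*((6 + c)/(p + p)) = -8 + 2*((6 + c)/((2*p))) = -8 + 2*((6 + c)*(1/(2*p))) = -8 + 2*((6 + c)/(2*p)) = -8 + (6 + c)/p)
201*J(8, X(1/(2 - 3), -4)) = 201*((6 + 8 - 8*(2 - ½*(-4)))/(2 - ½*(-4))) = 201*((6 + 8 - 8*(2 + 2))/(2 + 2)) = 201*((6 + 8 - 8*4)/4) = 201*((6 + 8 - 32)/4) = 201*((¼)*(-18)) = 201*(-9/2) = -1809/2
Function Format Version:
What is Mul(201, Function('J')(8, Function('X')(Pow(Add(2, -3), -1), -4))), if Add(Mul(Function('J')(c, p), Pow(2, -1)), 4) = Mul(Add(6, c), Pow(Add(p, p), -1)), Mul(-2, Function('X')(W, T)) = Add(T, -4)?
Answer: Rational(-1809, 2) ≈ -904.50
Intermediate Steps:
Function('X')(W, T) = Add(2, Mul(Rational(-1, 2), T)) (Function('X')(W, T) = Mul(Rational(-1, 2), Add(T, -4)) = Mul(Rational(-1, 2), Add(-4, T)) = Add(2, Mul(Rational(-1, 2), T)))
Function('J')(c, p) = Add(-8, Mul(Pow(p, -1), Add(6, c))) (Function('J')(c, p) = Add(-8, Mul(2, Mul(Add(6, c), Pow(Add(p, p), -1)))) = Add(-8, Mul(2, Mul(Add(6, c), Pow(Mul(2, p), -1)))) = Add(-8, Mul(2, Mul(Add(6, c), Mul(Rational(1, 2), Pow(p, -1))))) = Add(-8, Mul(2, Mul(Rational(1, 2), Pow(p, -1), Add(6, c)))) = Add(-8, Mul(Pow(p, -1), Add(6, c))))
Mul(201, Function('J')(8, Function('X')(Pow(Add(2, -3), -1), -4))) = Mul(201, Mul(Pow(Add(2, Mul(Rational(-1, 2), -4)), -1), Add(6, 8, Mul(-8, Add(2, Mul(Rational(-1, 2), -4)))))) = Mul(201, Mul(Pow(Add(2, 2), -1), Add(6, 8, Mul(-8, Add(2, 2))))) = Mul(201, Mul(Pow(4, -1), Add(6, 8, Mul(-8, 4)))) = Mul(201, Mul(Rational(1, 4), Add(6, 8, -32))) = Mul(201, Mul(Rational(1, 4), -18)) = Mul(201, Rational(-9, 2)) = Rational(-1809, 2)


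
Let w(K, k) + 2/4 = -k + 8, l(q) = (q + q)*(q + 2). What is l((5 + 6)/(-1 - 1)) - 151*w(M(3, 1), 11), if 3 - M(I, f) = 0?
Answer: 567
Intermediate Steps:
M(I, f) = 3 (M(I, f) = 3 - 1*0 = 3 + 0 = 3)
l(q) = 2*q*(2 + q) (l(q) = (2*q)*(2 + q) = 2*q*(2 + q))
w(K, k) = 15/2 - k (w(K, k) = -½ + (-k + 8) = -½ + (8 - k) = 15/2 - k)
l((5 + 6)/(-1 - 1)) - 151*w(M(3, 1), 11) = 2*((5 + 6)/(-1 - 1))*(2 + (5 + 6)/(-1 - 1)) - 151*(15/2 - 1*11) = 2*(11/(-2))*(2 + 11/(-2)) - 151*(15/2 - 11) = 2*(11*(-½))*(2 + 11*(-½)) - 151*(-7/2) = 2*(-11/2)*(2 - 11/2) + 1057/2 = 2*(-11/2)*(-7/2) + 1057/2 = 77/2 + 1057/2 = 567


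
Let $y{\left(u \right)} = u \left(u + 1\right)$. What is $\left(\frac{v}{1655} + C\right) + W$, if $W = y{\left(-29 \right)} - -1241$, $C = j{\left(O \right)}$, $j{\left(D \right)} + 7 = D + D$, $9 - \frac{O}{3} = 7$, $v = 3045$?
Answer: $\frac{681807}{331} \approx 2059.8$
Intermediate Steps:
$O = 6$ ($O = 27 - 21 = 6$)
$j{\left(D \right)} = -7 + 2 D$ ($j{\left(D \right)} = -7 + \left(D + D\right) = -7 + 2 D$)
$y{\left(u \right)} = u \left(1 + u\right)$
$C = 5$ ($C = -7 + 2 \cdot 6 = -7 + 12 = 5$)
$W = 2053$ ($W = - 29 \left(1 - 29\right) - -1241 = \left(-29\right) \left(-28\right) + 1241 = 812 + 1241 = 2053$)
$\left(\frac{v}{1655} + C\right) + W = \left(\frac{3045}{1655} + 5\right) + 2053 = \left(3045 \cdot \frac{1}{1655} + 5\right) + 2053 = \left(\frac{609}{331} + 5\right) + 2053 = \frac{2264}{331} + 2053 = \frac{681807}{331}$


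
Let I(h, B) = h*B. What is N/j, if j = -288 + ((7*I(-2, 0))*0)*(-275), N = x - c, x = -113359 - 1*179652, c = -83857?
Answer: 34859/48 ≈ 726.23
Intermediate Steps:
I(h, B) = B*h
x = -293011 (x = -113359 - 179652 = -293011)
N = -209154 (N = -293011 - 1*(-83857) = -293011 + 83857 = -209154)
j = -288 (j = -288 + ((7*(0*(-2)))*0)*(-275) = -288 + ((7*0)*0)*(-275) = -288 + (0*0)*(-275) = -288 + 0*(-275) = -288 + 0 = -288)
N/j = -209154/(-288) = -209154*(-1/288) = 34859/48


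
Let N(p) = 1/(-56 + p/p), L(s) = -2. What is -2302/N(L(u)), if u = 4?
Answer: 126610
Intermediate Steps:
N(p) = -1/55 (N(p) = 1/(-56 + 1) = 1/(-55) = -1/55)
-2302/N(L(u)) = -2302/(-1/55) = -2302*(-55) = 126610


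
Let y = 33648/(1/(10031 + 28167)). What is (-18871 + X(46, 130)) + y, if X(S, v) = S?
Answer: 1285267479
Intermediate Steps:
y = 1285286304 (y = 33648/(1/38198) = 33648*38198 = 1285286304)
(-18871 + X(46, 130)) + y = (-18871 + 46) + 1285286304 = -18825 + 1285286304 = 1285267479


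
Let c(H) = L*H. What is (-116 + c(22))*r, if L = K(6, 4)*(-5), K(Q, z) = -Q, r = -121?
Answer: -65824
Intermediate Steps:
L = 30 (L = -1*6*(-5) = -6*(-5) = 30)
c(H) = 30*H
(-116 + c(22))*r = (-116 + 30*22)*(-121) = (-116 + 660)*(-121) = 544*(-121) = -65824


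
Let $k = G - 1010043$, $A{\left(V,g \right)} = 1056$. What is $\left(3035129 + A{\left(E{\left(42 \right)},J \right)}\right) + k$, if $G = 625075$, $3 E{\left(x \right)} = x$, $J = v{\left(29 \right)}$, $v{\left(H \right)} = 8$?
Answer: $2651217$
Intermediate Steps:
$J = 8$
$E{\left(x \right)} = \frac{x}{3}$
$k = -384968$ ($k = 625075 - 1010043 = -384968$)
$\left(3035129 + A{\left(E{\left(42 \right)},J \right)}\right) + k = \left(3035129 + 1056\right) - 384968 = 3036185 - 384968 = 2651217$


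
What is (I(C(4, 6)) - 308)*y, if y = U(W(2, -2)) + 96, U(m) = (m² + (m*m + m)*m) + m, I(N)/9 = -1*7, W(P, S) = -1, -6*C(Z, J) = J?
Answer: -35616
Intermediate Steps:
C(Z, J) = -J/6
I(N) = -63 (I(N) = 9*(-1*7) = 9*(-7) = -63)
U(m) = m + m² + m*(m + m²) (U(m) = (m² + (m² + m)*m) + m = (m² + (m + m²)*m) + m = (m² + m*(m + m²)) + m = m + m² + m*(m + m²))
y = 96 (y = -(1 + (-1)² + 2*(-1)) + 96 = -(1 + 1 - 2) + 96 = -1*0 + 96 = 0 + 96 = 96)
(I(C(4, 6)) - 308)*y = (-63 - 308)*96 = -371*96 = -35616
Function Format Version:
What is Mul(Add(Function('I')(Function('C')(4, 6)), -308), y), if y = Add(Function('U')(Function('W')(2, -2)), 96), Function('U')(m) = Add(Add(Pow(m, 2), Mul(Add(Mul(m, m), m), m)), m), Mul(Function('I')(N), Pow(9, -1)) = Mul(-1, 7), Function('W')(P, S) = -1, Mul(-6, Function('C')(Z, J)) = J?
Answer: -35616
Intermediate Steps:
Function('C')(Z, J) = Mul(Rational(-1, 6), J)
Function('I')(N) = -63 (Function('I')(N) = Mul(9, Mul(-1, 7)) = Mul(9, -7) = -63)
Function('U')(m) = Add(m, Pow(m, 2), Mul(m, Add(m, Pow(m, 2)))) (Function('U')(m) = Add(Add(Pow(m, 2), Mul(Add(Pow(m, 2), m), m)), m) = Add(Add(Pow(m, 2), Mul(Add(m, Pow(m, 2)), m)), m) = Add(Add(Pow(m, 2), Mul(m, Add(m, Pow(m, 2)))), m) = Add(m, Pow(m, 2), Mul(m, Add(m, Pow(m, 2)))))
y = 96 (y = Add(Mul(-1, Add(1, Pow(-1, 2), Mul(2, -1))), 96) = Add(Mul(-1, Add(1, 1, -2)), 96) = Add(Mul(-1, 0), 96) = Add(0, 96) = 96)
Mul(Add(Function('I')(Function('C')(4, 6)), -308), y) = Mul(Add(-63, -308), 96) = Mul(-371, 96) = -35616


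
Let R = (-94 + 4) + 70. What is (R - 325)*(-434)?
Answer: 149730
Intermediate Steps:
R = -20 (R = -90 + 70 = -20)
(R - 325)*(-434) = (-20 - 325)*(-434) = -345*(-434) = 149730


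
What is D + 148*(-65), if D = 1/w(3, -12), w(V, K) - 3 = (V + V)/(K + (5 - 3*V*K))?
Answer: -2972479/309 ≈ -9619.7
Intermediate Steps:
w(V, K) = 3 + 2*V/(5 + K - 3*K*V) (w(V, K) = 3 + (V + V)/(K + (5 - 3*V*K)) = 3 + (2*V)/(K + (5 - 3*K*V)) = 3 + (2*V)/(5 + K - 3*K*V) = 3 + 2*V/(5 + K - 3*K*V))
D = 101/309 (D = 1/((15 + 2*3 + 3*(-12) - 9*(-12)*3)/(5 - 12 - 3*(-12)*3)) = 1/((15 + 6 - 36 + 324)/(5 - 12 + 108)) = 1/(309/101) = 101/309 ≈ 0.32686)
D + 148*(-65) = 101/309 + 148*(-65) = 101/309 - 9620 = -2972479/309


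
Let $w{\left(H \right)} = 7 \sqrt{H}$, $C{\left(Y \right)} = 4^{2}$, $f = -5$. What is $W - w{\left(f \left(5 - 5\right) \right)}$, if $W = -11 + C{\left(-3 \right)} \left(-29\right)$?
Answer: $-475$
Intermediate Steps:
$C{\left(Y \right)} = 16$
$W = -475$ ($W = -11 + 16 \left(-29\right) = -11 - 464 = -475$)
$W - w{\left(f \left(5 - 5\right) \right)} = -475 - 7 \sqrt{- 5 \left(5 - 5\right)} = -475 - 7 \sqrt{\left(-5\right) 0} = -475 - 7 \sqrt{0} = -475 - 7 \cdot 0 = -475 - 0 = -475 + 0 = -475$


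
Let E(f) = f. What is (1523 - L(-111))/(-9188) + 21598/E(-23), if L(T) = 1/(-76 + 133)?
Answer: -5656607399/6022734 ≈ -939.21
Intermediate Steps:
L(T) = 1/57
(1523 - L(-111))/(-9188) + 21598/E(-23) = (1523 - 1*1/57)/(-9188) + 21598/(-23) = (1523 - 1/57)*(-1/9188) + 21598*(-1/23) = (86810/57)*(-1/9188) - 21598/23 = -43405/261858 - 21598/23 = -5656607399/6022734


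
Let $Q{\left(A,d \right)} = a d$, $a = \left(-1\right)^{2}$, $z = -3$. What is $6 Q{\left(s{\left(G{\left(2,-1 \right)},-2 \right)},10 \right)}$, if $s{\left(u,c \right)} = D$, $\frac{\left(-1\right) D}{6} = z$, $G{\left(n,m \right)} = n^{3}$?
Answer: $60$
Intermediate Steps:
$D = 18$ ($D = \left(-6\right) \left(-3\right) = 18$)
$s{\left(u,c \right)} = 18$
$a = 1$
$Q{\left(A,d \right)} = d$ ($Q{\left(A,d \right)} = 1 d = d$)
$6 Q{\left(s{\left(G{\left(2,-1 \right)},-2 \right)},10 \right)} = 6 \cdot 10 = 60$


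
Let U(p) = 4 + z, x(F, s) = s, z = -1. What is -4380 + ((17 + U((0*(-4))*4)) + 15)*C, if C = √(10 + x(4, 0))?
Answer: -4380 + 35*√10 ≈ -4269.3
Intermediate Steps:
U(p) = 3 (U(p) = 4 - 1 = 3)
C = √10 (C = √(10 + 0) = √10 ≈ 3.1623)
-4380 + ((17 + U((0*(-4))*4)) + 15)*C = -4380 + ((17 + 3) + 15)*√10 = -4380 + (20 + 15)*√10 = -4380 + 35*√10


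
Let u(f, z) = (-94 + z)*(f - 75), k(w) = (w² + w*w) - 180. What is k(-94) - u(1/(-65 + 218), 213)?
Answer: 237746/9 ≈ 26416.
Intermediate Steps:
k(w) = -180 + 2*w² (k(w) = (w² + w²) - 180 = 2*w² - 180 = -180 + 2*w²)
u(f, z) = (-94 + z)*(-75 + f)
k(-94) - u(1/(-65 + 218), 213) = (-180 + 2*(-94)²) - (7050 - 94/(-65 + 218) - 75*213 + 213/(-65 + 218)) = (-180 + 2*8836) - (7050 - 94/153 - 15975 + 213/153) = (-180 + 17672) - (7050 - 94*1/153 - 15975 + (1/153)*213) = 17492 - (7050 - 94/153 - 15975 + 71/51) = 17492 - 1*(-80318/9) = 17492 + 80318/9 = 237746/9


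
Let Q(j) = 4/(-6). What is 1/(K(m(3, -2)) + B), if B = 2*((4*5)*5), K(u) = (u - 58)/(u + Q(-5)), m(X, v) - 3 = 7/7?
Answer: 5/919 ≈ 0.0054407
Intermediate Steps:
Q(j) = -⅔ (Q(j) = 4*(-⅙) = -⅔)
m(X, v) = 4 (m(X, v) = 3 + 7/7 = 3 + 7*(⅐) = 3 + 1 = 4)
K(u) = (-58 + u)/(-⅔ + u) (K(u) = (u - 58)/(u - ⅔) = (-58 + u)/(-⅔ + u))
B = 200 (B = 2*(20*5) = 2*100 = 200)
1/(K(m(3, -2)) + B) = 1/(3*(-58 + 4)/(-2 + 3*4) + 200) = 1/(3*(-54)/(-2 + 12) + 200) = 1/(3*(-54)/10 + 200) = 1/(3*(⅒)*(-54) + 200) = 1/(-81/5 + 200) = 1/(919/5) = 5/919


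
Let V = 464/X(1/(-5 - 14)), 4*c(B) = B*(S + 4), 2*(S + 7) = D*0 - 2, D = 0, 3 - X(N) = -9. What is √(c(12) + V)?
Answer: 4*√15/3 ≈ 5.1640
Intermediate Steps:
X(N) = 12 (X(N) = 3 - 1*(-9) = 3 + 9 = 12)
S = -8 (S = -7 + (0*0 - 2)/2 = -7 + (0 - 2)/2 = -7 + (½)*(-2) = -7 - 1 = -8)
c(B) = -B (c(B) = (B*(-8 + 4))/4 = (B*(-4))/4 = (-4*B)/4 = -B)
V = 116/3 (V = 464/12 = 464*(1/12) = 116/3 ≈ 38.667)
√(c(12) + V) = √(-1*12 + 116/3) = √(-12 + 116/3) = √(80/3) = 4*√15/3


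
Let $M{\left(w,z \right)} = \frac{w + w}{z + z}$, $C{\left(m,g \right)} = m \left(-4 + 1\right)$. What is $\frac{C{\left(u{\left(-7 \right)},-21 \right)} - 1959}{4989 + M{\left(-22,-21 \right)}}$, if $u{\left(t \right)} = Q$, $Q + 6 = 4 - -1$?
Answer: $- \frac{41076}{104791} \approx -0.39198$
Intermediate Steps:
$Q = -1$ ($Q = -6 + \left(4 - -1\right) = -6 + \left(4 + 1\right) = -6 + 5 = -1$)
$u{\left(t \right)} = -1$
$C{\left(m,g \right)} = - 3 m$ ($C{\left(m,g \right)} = m \left(-3\right) = - 3 m$)
$M{\left(w,z \right)} = \frac{w}{z}$ ($M{\left(w,z \right)} = \frac{2 w}{2 z} = 2 w \frac{1}{2 z} = \frac{w}{z}$)
$\frac{C{\left(u{\left(-7 \right)},-21 \right)} - 1959}{4989 + M{\left(-22,-21 \right)}} = \frac{\left(-3\right) \left(-1\right) - 1959}{4989 - \frac{22}{-21}} = \frac{3 - 1959}{4989 - - \frac{22}{21}} = - \frac{1956}{4989 + \frac{22}{21}} = - \frac{1956}{\frac{104791}{21}} = \left(-1956\right) \frac{21}{104791} = - \frac{41076}{104791}$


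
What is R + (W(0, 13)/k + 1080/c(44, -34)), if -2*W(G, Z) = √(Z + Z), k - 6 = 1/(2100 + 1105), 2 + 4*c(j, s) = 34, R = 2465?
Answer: 2600 - 3205*√26/38462 ≈ 2599.6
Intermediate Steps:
c(j, s) = 8 (c(j, s) = -½ + (¼)*34 = -½ + 17/2 = 8)
k = 19231/3205 (k = 6 + 1/(2100 + 1105) = 6 + 1/3205 = 19231/3205 ≈ 6.0003)
W(G, Z) = -√2*√Z/2 (W(G, Z) = -√(Z + Z)/2 = -√2*√Z/2)
R + (W(0, 13)/k + 1080/c(44, -34)) = 2465 + ((-√2*√13/2)/(19231/3205) + 1080/8) = 2465 + (-√26/2*(3205/19231) + 1080*(⅛)) = 2465 + (-3205*√26/38462 + 135) = 2465 + (135 - 3205*√26/38462) = 2600 - 3205*√26/38462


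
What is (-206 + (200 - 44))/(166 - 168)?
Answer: 25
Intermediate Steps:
(-206 + (200 - 44))/(166 - 168) = (-206 + 156)/(-2) = -50*(-½) = 25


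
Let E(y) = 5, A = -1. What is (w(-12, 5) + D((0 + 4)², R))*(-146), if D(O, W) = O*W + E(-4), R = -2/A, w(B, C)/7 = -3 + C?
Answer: -7446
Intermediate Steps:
w(B, C) = -21 + 7*C (w(B, C) = 7*(-3 + C) = -21 + 7*C)
R = 2 (R = -2/(-1) = -2*(-1) = 2)
D(O, W) = 5 + O*W (D(O, W) = O*W + 5 = 5 + O*W)
(w(-12, 5) + D((0 + 4)², R))*(-146) = ((-21 + 7*5) + (5 + (0 + 4)²*2))*(-146) = ((-21 + 35) + (5 + 4²*2))*(-146) = (14 + (5 + 16*2))*(-146) = (14 + (5 + 32))*(-146) = (14 + 37)*(-146) = 51*(-146) = -7446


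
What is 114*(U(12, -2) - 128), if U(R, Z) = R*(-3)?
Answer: -18696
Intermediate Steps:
U(R, Z) = -3*R
114*(U(12, -2) - 128) = 114*(-3*12 - 128) = 114*(-36 - 128) = 114*(-164) = -18696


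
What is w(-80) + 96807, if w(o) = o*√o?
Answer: 96807 - 320*I*√5 ≈ 96807.0 - 715.54*I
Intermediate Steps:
w(o) = o^(3/2)
w(-80) + 96807 = (-80)^(3/2) + 96807 = -320*I*√5 + 96807 = 96807 - 320*I*√5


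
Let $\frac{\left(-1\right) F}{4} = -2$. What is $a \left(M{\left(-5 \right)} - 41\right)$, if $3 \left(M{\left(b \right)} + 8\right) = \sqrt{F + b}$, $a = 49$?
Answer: $-2401 + \frac{49 \sqrt{3}}{3} \approx -2372.7$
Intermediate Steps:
$F = 8$ ($F = \left(-4\right) \left(-2\right) = 8$)
$M{\left(b \right)} = -8 + \frac{\sqrt{8 + b}}{3}$
$a \left(M{\left(-5 \right)} - 41\right) = 49 \left(\left(-8 + \frac{\sqrt{8 - 5}}{3}\right) - 41\right) = 49 \left(\left(-8 + \frac{\sqrt{3}}{3}\right) - 41\right) = 49 \left(-49 + \frac{\sqrt{3}}{3}\right) = -2401 + \frac{49 \sqrt{3}}{3}$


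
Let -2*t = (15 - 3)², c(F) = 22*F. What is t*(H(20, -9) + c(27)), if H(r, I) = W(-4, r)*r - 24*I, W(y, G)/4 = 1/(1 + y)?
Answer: -56400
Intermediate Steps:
W(y, G) = 4/(1 + y)
H(r, I) = -24*I - 4*r/3 (H(r, I) = (4/(1 - 4))*r - 24*I = (4/(-3))*r - 24*I = (4*(-⅓))*r - 24*I = -4*r/3 - 24*I = -24*I - 4*r/3)
t = -72 (t = -(15 - 3)²/2 = -½*12² = -½*144 = -72)
t*(H(20, -9) + c(27)) = -72*((-24*(-9) - 4/3*20) + 22*27) = -72*((216 - 80/3) + 594) = -72*(568/3 + 594) = -72*2350/3 = -56400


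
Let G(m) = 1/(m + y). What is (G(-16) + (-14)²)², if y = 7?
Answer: 3108169/81 ≈ 38372.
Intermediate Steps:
G(m) = 1/(7 + m) (G(m) = 1/(m + 7) = 1/(7 + m))
(G(-16) + (-14)²)² = (1/(7 - 16) + (-14)²)² = (1/(-9) + 196)² = (-⅑ + 196)² = (1763/9)² = 3108169/81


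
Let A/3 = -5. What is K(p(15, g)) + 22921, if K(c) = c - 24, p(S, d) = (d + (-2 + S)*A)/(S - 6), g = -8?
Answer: 205870/9 ≈ 22874.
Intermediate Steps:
A = -15 (A = 3*(-5) = -15)
p(S, d) = (30 + d - 15*S)/(-6 + S) (p(S, d) = (d + (-2 + S)*(-15))/(S - 6) = (d + (30 - 15*S))/(-6 + S) = (30 + d - 15*S)/(-6 + S))
K(c) = -24 + c
K(p(15, g)) + 22921 = (-24 + (30 - 8 - 15*15)/(-6 + 15)) + 22921 = (-24 + (30 - 8 - 225)/9) + 22921 = (-24 + (1/9)*(-203)) + 22921 = (-24 - 203/9) + 22921 = -419/9 + 22921 = 205870/9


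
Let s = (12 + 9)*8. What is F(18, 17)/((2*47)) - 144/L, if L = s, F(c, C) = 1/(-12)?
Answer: -6775/7896 ≈ -0.85803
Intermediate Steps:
F(c, C) = -1/12
s = 168 (s = 21*8 = 168)
L = 168
F(18, 17)/((2*47)) - 144/L = -1/(12*(2*47)) - 144/168 = -1/12/94 - 144*1/168 = -1/12*1/94 - 6/7 = -1/1128 - 6/7 = -6775/7896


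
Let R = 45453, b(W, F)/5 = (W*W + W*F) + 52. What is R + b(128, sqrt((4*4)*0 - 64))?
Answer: 127633 + 5120*I ≈ 1.2763e+5 + 5120.0*I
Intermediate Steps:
b(W, F) = 260 + 5*W**2 + 5*F*W (b(W, F) = 5*((W*W + W*F) + 52) = 5*((W**2 + F*W) + 52) = 5*(52 + W**2 + F*W) = 260 + 5*W**2 + 5*F*W)
R + b(128, sqrt((4*4)*0 - 64)) = 45453 + (260 + 5*128**2 + 5*sqrt((4*4)*0 - 64)*128) = 45453 + (260 + 5*16384 + 5*sqrt(16*0 - 64)*128) = 45453 + (260 + 81920 + 5*sqrt(0 - 64)*128) = 45453 + (260 + 81920 + 5*sqrt(-64)*128) = 45453 + (260 + 81920 + 5*(8*I)*128) = 45453 + (260 + 81920 + 5120*I) = 45453 + (82180 + 5120*I) = 127633 + 5120*I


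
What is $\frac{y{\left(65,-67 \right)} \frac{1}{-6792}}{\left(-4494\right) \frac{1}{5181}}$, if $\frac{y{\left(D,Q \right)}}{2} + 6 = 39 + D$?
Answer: $\frac{12089}{363372} \approx 0.033269$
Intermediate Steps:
$y{\left(D,Q \right)} = 66 + 2 D$ ($y{\left(D,Q \right)} = -12 + 2 \left(39 + D\right) = -12 + \left(78 + 2 D\right) = 66 + 2 D$)
$\frac{y{\left(65,-67 \right)} \frac{1}{-6792}}{\left(-4494\right) \frac{1}{5181}} = \frac{\left(66 + 2 \cdot 65\right) \frac{1}{-6792}}{\left(-4494\right) \frac{1}{5181}} = \frac{\left(66 + 130\right) \left(- \frac{1}{6792}\right)}{\left(-4494\right) \frac{1}{5181}} = \frac{196 \left(- \frac{1}{6792}\right)}{- \frac{1498}{1727}} = \left(- \frac{49}{1698}\right) \left(- \frac{1727}{1498}\right) = \frac{12089}{363372}$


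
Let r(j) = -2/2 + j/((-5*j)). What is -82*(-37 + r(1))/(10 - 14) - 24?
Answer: -8071/10 ≈ -807.10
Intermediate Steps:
r(j) = -6/5 (r(j) = -2*1/2 + j*(-1/(5*j)) = -1 - 1/5 = -6/5)
-82*(-37 + r(1))/(10 - 14) - 24 = -82*(-37 - 6/5)/(10 - 14) - 24 = -(-15662)/(5*(-4)) - 24 = -(-15662)*(-1)/(5*4) - 24 = -82*191/20 - 24 = -7831/10 - 24 = -8071/10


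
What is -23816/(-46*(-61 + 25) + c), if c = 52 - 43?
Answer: -23816/1665 ≈ -14.304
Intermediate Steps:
c = 9
-23816/(-46*(-61 + 25) + c) = -23816/(-46*(-61 + 25) + 9) = -23816/(-46*(-36) + 9) = -23816/(1656 + 9) = -23816/1665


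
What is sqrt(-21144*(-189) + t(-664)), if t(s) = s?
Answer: 4*sqrt(249722) ≈ 1998.9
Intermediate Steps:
sqrt(-21144*(-189) + t(-664)) = sqrt(-21144*(-189) - 664) = sqrt(3996216 - 664) = sqrt(3995552) = 4*sqrt(249722)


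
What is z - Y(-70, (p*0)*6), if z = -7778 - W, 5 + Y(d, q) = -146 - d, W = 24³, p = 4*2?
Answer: -21521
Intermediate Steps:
p = 8
W = 13824
Y(d, q) = -151 - d (Y(d, q) = -5 + (-146 - d) = -151 - d)
z = -21602 (z = -7778 - 1*13824 = -7778 - 13824 = -21602)
z - Y(-70, (p*0)*6) = -21602 - (-151 - 1*(-70)) = -21602 - (-151 + 70) = -21602 - 1*(-81) = -21602 + 81 = -21521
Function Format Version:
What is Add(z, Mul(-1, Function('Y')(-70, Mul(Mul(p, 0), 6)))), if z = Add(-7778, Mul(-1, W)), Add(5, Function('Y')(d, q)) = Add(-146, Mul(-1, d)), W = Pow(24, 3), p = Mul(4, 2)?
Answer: -21521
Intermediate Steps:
p = 8
W = 13824
Function('Y')(d, q) = Add(-151, Mul(-1, d)) (Function('Y')(d, q) = Add(-5, Add(-146, Mul(-1, d))) = Add(-151, Mul(-1, d)))
z = -21602 (z = Add(-7778, Mul(-1, 13824)) = Add(-7778, -13824) = -21602)
Add(z, Mul(-1, Function('Y')(-70, Mul(Mul(p, 0), 6)))) = Add(-21602, Mul(-1, Add(-151, Mul(-1, -70)))) = Add(-21602, Mul(-1, Add(-151, 70))) = Add(-21602, Mul(-1, -81)) = Add(-21602, 81) = -21521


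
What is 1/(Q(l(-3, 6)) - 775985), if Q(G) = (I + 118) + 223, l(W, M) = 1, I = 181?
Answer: -1/775463 ≈ -1.2896e-6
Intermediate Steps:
Q(G) = 522 (Q(G) = (181 + 118) + 223 = 299 + 223 = 522)
1/(Q(l(-3, 6)) - 775985) = 1/(522 - 775985) = 1/(-775463) = -1/775463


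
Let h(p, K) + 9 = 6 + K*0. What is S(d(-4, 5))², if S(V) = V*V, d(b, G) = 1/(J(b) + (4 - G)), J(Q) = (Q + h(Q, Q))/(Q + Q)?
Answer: 4096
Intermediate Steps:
h(p, K) = -3 (h(p, K) = -9 + (6 + K*0) = -9 + (6 + 0) = -9 + 6 = -3)
J(Q) = (-3 + Q)/(2*Q) (J(Q) = (Q - 3)/(Q + Q) = (-3 + Q)/((2*Q)) = (-3 + Q)*(1/(2*Q)) = (-3 + Q)/(2*Q))
d(b, G) = 1/(4 - G + (-3 + b)/(2*b)) (d(b, G) = 1/((-3 + b)/(2*b) + (4 - G)) = 1/(4 - G + (-3 + b)/(2*b)))
S(V) = V²
S(d(-4, 5))² = ((2*(-4)/(-3 - 4 + 2*(-4)*(4 - 1*5)))²)² = ((2*(-4)/(-3 - 4 + 2*(-4)*(4 - 5)))²)² = ((2*(-4)/(-3 - 4 + 2*(-4)*(-1)))²)² = ((2*(-4)/(-3 - 4 + 8))²)² = ((2*(-4)/1)²)² = ((2*(-4)*1)²)² = ((-8)²)² = 64² = 4096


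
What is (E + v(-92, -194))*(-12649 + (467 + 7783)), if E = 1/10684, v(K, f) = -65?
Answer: 3054925141/10684 ≈ 2.8593e+5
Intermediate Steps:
E = 1/10684 ≈ 9.3598e-5
(E + v(-92, -194))*(-12649 + (467 + 7783)) = (1/10684 - 65)*(-12649 + (467 + 7783)) = -694459*(-12649 + 8250)/10684 = -694459/10684*(-4399) = 3054925141/10684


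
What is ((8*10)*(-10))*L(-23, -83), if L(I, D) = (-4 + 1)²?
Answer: -7200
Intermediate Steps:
L(I, D) = 9 (L(I, D) = (-3)² = 9)
((8*10)*(-10))*L(-23, -83) = ((8*10)*(-10))*9 = (80*(-10))*9 = -800*9 = -7200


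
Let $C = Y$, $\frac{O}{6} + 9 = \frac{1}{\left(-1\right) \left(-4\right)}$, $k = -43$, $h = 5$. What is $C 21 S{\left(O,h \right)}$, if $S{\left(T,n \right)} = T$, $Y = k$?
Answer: $\frac{94815}{2} \approx 47408.0$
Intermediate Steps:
$O = - \frac{105}{2}$ ($O = -54 + \frac{6}{\left(-1\right) \left(-4\right)} = -54 + \frac{6}{4} = -54 + 6 \cdot \frac{1}{4} = -54 + \frac{3}{2} = - \frac{105}{2} \approx -52.5$)
$Y = -43$
$C = -43$
$C 21 S{\left(O,h \right)} = \left(-43\right) 21 \left(- \frac{105}{2}\right) = \left(-903\right) \left(- \frac{105}{2}\right) = \frac{94815}{2}$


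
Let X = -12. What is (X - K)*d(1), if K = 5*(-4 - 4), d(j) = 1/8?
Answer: 7/2 ≈ 3.5000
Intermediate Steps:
d(j) = 1/8
K = -40 (K = 5*(-8) = -40)
(X - K)*d(1) = (-12 - 1*(-40))*(1/8) = (-12 + 40)*(1/8) = 28*(1/8) = 7/2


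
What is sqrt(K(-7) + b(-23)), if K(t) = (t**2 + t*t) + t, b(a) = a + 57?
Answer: 5*sqrt(5) ≈ 11.180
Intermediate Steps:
b(a) = 57 + a
K(t) = t + 2*t**2 (K(t) = (t**2 + t**2) + t = 2*t**2 + t = t + 2*t**2)
sqrt(K(-7) + b(-23)) = sqrt(-7*(1 + 2*(-7)) + (57 - 23)) = sqrt(-7*(1 - 14) + 34) = sqrt(-7*(-13) + 34) = sqrt(91 + 34) = sqrt(125) = 5*sqrt(5)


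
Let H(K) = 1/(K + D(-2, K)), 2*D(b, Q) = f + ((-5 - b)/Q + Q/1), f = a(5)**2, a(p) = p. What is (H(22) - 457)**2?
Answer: 834480423001/3996001 ≈ 2.0883e+5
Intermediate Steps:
f = 25 (f = 5**2 = 25)
D(b, Q) = 25/2 + Q/2 + (-5 - b)/(2*Q) (D(b, Q) = (25 + ((-5 - b)/Q + Q/1))/2 = (25 + ((-5 - b)/Q + Q*1))/2 = (25 + ((-5 - b)/Q + Q))/2 = (25 + (Q + (-5 - b)/Q))/2 = (25 + Q + (-5 - b)/Q)/2 = 25/2 + Q/2 + (-5 - b)/(2*Q))
H(K) = 1/(K + (-3 + K*(25 + K))/(2*K)) (H(K) = 1/(K + (-5 - 1*(-2) + K*(25 + K))/(2*K)) = 1/(K + (-5 + 2 + K*(25 + K))/(2*K)) = 1/(K + (-3 + K*(25 + K))/(2*K)))
(H(22) - 457)**2 = (2*22/(-3 + 3*22**2 + 25*22) - 457)**2 = (2*22/(-3 + 3*484 + 550) - 457)**2 = (2*22/(-3 + 1452 + 550) - 457)**2 = (2*22/1999 - 457)**2 = (2*22*(1/1999) - 457)**2 = (44/1999 - 457)**2 = (-913499/1999)**2 = 834480423001/3996001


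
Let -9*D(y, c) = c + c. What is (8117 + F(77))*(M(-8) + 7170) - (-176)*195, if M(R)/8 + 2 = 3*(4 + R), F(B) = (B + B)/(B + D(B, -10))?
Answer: 40881869966/713 ≈ 5.7338e+7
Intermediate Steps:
D(y, c) = -2*c/9 (D(y, c) = -(c + c)/9 = -2*c/9)
F(B) = 2*B/(20/9 + B) (F(B) = (B + B)/(B - 2/9*(-10)) = (2*B)/(B + 20/9) = (2*B)/(20/9 + B) = 2*B/(20/9 + B))
M(R) = 80 + 24*R (M(R) = -16 + 8*(3*(4 + R)) = -16 + 8*(12 + 3*R) = -16 + (96 + 24*R) = 80 + 24*R)
(8117 + F(77))*(M(-8) + 7170) - (-176)*195 = (8117 + 18*77/(20 + 9*77))*((80 + 24*(-8)) + 7170) - (-176)*195 = (8117 + 18*77/(20 + 693))*((80 - 192) + 7170) - 1*(-34320) = (8117 + 18*77/713)*(-112 + 7170) + 34320 = (8117 + 18*77*(1/713))*7058 + 34320 = (8117 + 1386/713)*7058 + 34320 = (5788807/713)*7058 + 34320 = 40857399806/713 + 34320 = 40881869966/713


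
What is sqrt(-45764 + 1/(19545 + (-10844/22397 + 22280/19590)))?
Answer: I*sqrt(33656807861234000208028314035)/857579663155 ≈ 213.93*I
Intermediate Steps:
sqrt(-45764 + 1/(19545 + (-10844/22397 + 22280/19590))) = sqrt(-45764 + 1/(19545 + (-10844*1/22397 + 22280*(1/19590)))) = sqrt(-45764 + 1/(19545 + (-10844/22397 + 2228/1959))) = sqrt(-45764 + 1/(19545 + 28657120/43875723)) = sqrt(-45764 + 1/(857579663155/43875723)) = sqrt(-45764 + 43875723/857579663155) = sqrt(-39246275660749697/857579663155) = I*sqrt(33656807861234000208028314035)/857579663155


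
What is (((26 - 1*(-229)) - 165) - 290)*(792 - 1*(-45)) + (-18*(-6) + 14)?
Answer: -167278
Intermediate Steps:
(((26 - 1*(-229)) - 165) - 290)*(792 - 1*(-45)) + (-18*(-6) + 14) = (((26 + 229) - 165) - 290)*(792 + 45) + (108 + 14) = ((255 - 165) - 290)*837 + 122 = (90 - 290)*837 + 122 = -200*837 + 122 = -167400 + 122 = -167278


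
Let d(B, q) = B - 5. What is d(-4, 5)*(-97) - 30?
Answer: 843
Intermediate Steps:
d(B, q) = -5 + B
d(-4, 5)*(-97) - 30 = (-5 - 4)*(-97) - 30 = -9*(-97) - 30 = 873 - 30 = 843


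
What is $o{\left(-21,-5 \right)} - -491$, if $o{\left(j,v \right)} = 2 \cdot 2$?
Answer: $495$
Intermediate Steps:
$o{\left(j,v \right)} = 4$
$o{\left(-21,-5 \right)} - -491 = 4 - -491 = 4 + 491 = 495$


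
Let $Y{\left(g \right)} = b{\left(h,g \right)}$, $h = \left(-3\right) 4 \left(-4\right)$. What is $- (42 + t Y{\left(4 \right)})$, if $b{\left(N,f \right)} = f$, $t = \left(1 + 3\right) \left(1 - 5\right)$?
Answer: $22$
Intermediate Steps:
$h = 48$ ($h = \left(-12\right) \left(-4\right) = 48$)
$t = -16$ ($t = 4 \left(-4\right) = -16$)
$Y{\left(g \right)} = g$
$- (42 + t Y{\left(4 \right)}) = - (42 - 64) = \left(-1\right) \left(-22\right) = 22$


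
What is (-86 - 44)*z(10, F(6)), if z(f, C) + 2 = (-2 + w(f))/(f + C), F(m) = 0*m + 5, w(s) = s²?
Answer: -1768/3 ≈ -589.33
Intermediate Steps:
F(m) = 5 (F(m) = 0 + 5 = 5)
z(f, C) = -2 + (-2 + f²)/(C + f) (z(f, C) = -2 + (-2 + f²)/(f + C) = -2 + (-2 + f²)/(C + f))
(-86 - 44)*z(10, F(6)) = (-86 - 44)*((-2 + 10² - 2*5 - 2*10)/(5 + 10)) = -130*(-2 + 100 - 10 - 20)/15 = -26*68/3 = -130*68/15 = -1768/3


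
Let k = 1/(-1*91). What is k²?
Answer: 1/8281 ≈ 0.00012076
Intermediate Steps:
k = -1/91 (k = 1/(-91) = -1/91 ≈ -0.010989)
k² = (-1/91)² = 1/8281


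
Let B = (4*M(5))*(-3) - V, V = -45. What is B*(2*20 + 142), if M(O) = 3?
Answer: 1638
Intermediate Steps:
B = 9 (B = (4*3)*(-3) - 1*(-45) = 12*(-3) + 45 = -36 + 45 = 9)
B*(2*20 + 142) = 9*(2*20 + 142) = 9*(40 + 142) = 9*182 = 1638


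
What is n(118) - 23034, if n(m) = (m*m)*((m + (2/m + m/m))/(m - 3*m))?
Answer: -30056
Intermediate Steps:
n(m) = -m*(1 + m + 2/m)/2 (n(m) = m**2*((m + (2/m + 1))/((-2*m))) = m**2*((m + (1 + 2/m))*(-1/(2*m))) = m**2*((1 + m + 2/m)*(-1/(2*m))) = m**2*(-(1 + m + 2/m)/(2*m)) = -m*(1 + m + 2/m)/2)
n(118) - 23034 = (-1 - 1/2*118 - 1/2*118**2) - 23034 = (-1 - 59 - 1/2*13924) - 23034 = (-1 - 59 - 6962) - 23034 = -7022 - 23034 = -30056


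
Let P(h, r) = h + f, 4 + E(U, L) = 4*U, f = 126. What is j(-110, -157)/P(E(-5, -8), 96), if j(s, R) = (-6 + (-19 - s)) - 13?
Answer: 12/17 ≈ 0.70588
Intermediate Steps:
j(s, R) = -38 - s (j(s, R) = (-25 - s) - 13 = -38 - s)
E(U, L) = -4 + 4*U
P(h, r) = 126 + h (P(h, r) = h + 126 = 126 + h)
j(-110, -157)/P(E(-5, -8), 96) = (-38 - 1*(-110))/(126 + (-4 + 4*(-5))) = (-38 + 110)/(126 + (-4 - 20)) = 72/(126 - 24) = 72/102 = 72*(1/102) = 12/17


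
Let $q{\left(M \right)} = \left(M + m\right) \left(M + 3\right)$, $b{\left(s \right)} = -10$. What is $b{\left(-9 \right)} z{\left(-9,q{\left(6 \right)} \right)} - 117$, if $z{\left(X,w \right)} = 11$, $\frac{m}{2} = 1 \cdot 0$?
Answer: $-227$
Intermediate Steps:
$m = 0$ ($m = 2 \cdot 1 \cdot 0 = 2 \cdot 0 = 0$)
$q{\left(M \right)} = M \left(3 + M\right)$ ($q{\left(M \right)} = \left(M + 0\right) \left(M + 3\right) = M \left(3 + M\right)$)
$b{\left(-9 \right)} z{\left(-9,q{\left(6 \right)} \right)} - 117 = \left(-10\right) 11 - 117 = -110 - 117 = -227$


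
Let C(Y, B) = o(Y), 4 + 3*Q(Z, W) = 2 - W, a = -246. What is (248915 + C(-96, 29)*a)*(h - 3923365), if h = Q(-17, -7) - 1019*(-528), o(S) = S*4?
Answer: -3487355063726/3 ≈ -1.1625e+12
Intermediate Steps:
o(S) = 4*S
Q(Z, W) = -⅔ - W/3 (Q(Z, W) = -4/3 + (2 - W)/3 = -4/3 + (⅔ - W/3) = -⅔ - W/3)
C(Y, B) = 4*Y
h = 1614101/3 (h = (-⅔ - ⅓*(-7)) - 1019*(-528) = (-⅔ + 7/3) + 538032 = 5/3 + 538032 = 1614101/3 ≈ 5.3803e+5)
(248915 + C(-96, 29)*a)*(h - 3923365) = (248915 + (4*(-96))*(-246))*(1614101/3 - 3923365) = (248915 - 384*(-246))*(-10155994/3) = (248915 + 94464)*(-10155994/3) = 343379*(-10155994/3) = -3487355063726/3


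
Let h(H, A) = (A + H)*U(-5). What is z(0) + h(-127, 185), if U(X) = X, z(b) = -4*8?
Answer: -322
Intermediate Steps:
z(b) = -32
h(H, A) = -5*A - 5*H (h(H, A) = (A + H)*(-5) = -5*A - 5*H)
z(0) + h(-127, 185) = -32 + (-5*185 - 5*(-127)) = -32 + (-925 + 635) = -32 - 290 = -322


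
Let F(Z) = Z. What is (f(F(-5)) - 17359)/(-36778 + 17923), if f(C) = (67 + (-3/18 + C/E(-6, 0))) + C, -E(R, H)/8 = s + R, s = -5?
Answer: 4566467/4977720 ≈ 0.91738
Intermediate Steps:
E(R, H) = 40 - 8*R (E(R, H) = -8*(-5 + R) = 40 - 8*R)
f(C) = 401/6 + 89*C/88 (f(C) = (67 + (-3/18 + C/(40 - 8*(-6)))) + C = (67 + (-3*1/18 + C/(40 + 48))) + C = (67 + (-1/6 + C/88)) + C = (401/6 + C/88) + C = 401/6 + 89*C/88)
(f(F(-5)) - 17359)/(-36778 + 17923) = ((401/6 + (89/88)*(-5)) - 17359)/(-36778 + 17923) = ((401/6 - 445/88) - 17359)/(-18855) = (16309/264 - 17359)*(-1/18855) = -4566467/264*(-1/18855) = 4566467/4977720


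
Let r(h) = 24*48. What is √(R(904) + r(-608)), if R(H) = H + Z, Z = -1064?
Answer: 4*√62 ≈ 31.496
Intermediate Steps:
r(h) = 1152
R(H) = -1064 + H (R(H) = H - 1064 = -1064 + H)
√(R(904) + r(-608)) = √((-1064 + 904) + 1152) = √(-160 + 1152) = √992 = 4*√62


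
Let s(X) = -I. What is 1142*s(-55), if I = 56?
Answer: -63952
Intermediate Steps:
s(X) = -56 (s(X) = -1*56 = -56)
1142*s(-55) = 1142*(-56) = -63952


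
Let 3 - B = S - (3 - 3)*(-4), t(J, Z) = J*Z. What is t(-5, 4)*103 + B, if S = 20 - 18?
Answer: -2059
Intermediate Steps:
S = 2
B = 1 (B = 3 - (2 - (3 - 3)*(-4)) = 3 - (2 - 0*(-4)) = 3 - (2 - 1*0) = 3 - (2 + 0) = 3 - 1*2 = 3 - 2 = 1)
t(-5, 4)*103 + B = -5*4*103 + 1 = -20*103 + 1 = -2060 + 1 = -2059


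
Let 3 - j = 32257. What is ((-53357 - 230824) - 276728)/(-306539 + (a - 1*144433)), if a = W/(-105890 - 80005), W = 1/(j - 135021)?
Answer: 17441794117787625/14023238665963499 ≈ 1.2438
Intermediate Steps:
j = -32254 (j = 3 - 1*32257 = 3 - 32257 = -32254)
W = -1/167275 (W = 1/(-32254 - 135021) = 1/(-167275) = -1/167275 ≈ -5.9782e-6)
a = 1/31095586125 (a = -1/(167275*(-105890 - 80005)) = -1/167275/(-185895) = -1/167275*(-1/185895) = 1/31095586125 ≈ 3.2159e-11)
((-53357 - 230824) - 276728)/(-306539 + (a - 1*144433)) = ((-53357 - 230824) - 276728)/(-306539 + (1/31095586125 - 1*144433)) = (-284181 - 276728)/(-306539 + (1/31095586125 - 144433)) = -560909/(-306539 - 4491228790792124/31095586125) = -560909/(-14023238665963499/31095586125) = -560909*(-31095586125/14023238665963499) = 17441794117787625/14023238665963499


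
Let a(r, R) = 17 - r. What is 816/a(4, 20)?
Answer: 816/13 ≈ 62.769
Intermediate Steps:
816/a(4, 20) = 816/(17 - 1*4) = 816/(17 - 4) = 816/13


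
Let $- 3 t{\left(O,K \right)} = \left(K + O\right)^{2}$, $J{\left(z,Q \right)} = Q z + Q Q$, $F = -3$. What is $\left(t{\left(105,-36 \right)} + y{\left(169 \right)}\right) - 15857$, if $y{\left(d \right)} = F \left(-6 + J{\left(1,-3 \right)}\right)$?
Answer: $-17444$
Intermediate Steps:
$J{\left(z,Q \right)} = Q^{2} + Q z$ ($J{\left(z,Q \right)} = Q z + Q^{2} = Q^{2} + Q z$)
$t{\left(O,K \right)} = - \frac{\left(K + O\right)^{2}}{3}$
$y{\left(d \right)} = 0$ ($y{\left(d \right)} = - 3 \left(-6 - 3 \left(-3 + 1\right)\right) = - 3 \left(-6 - -6\right) = - 3 \left(-6 + 6\right) = \left(-3\right) 0 = 0$)
$\left(t{\left(105,-36 \right)} + y{\left(169 \right)}\right) - 15857 = \left(- \frac{\left(-36 + 105\right)^{2}}{3} + 0\right) - 15857 = \left(- \frac{69^{2}}{3} + 0\right) - 15857 = \left(\left(- \frac{1}{3}\right) 4761 + 0\right) - 15857 = \left(-1587 + 0\right) - 15857 = -1587 - 15857 = -17444$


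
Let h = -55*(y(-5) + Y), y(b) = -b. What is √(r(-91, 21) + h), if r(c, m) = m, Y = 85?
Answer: I*√4929 ≈ 70.207*I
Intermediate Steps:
h = -4950 (h = -55*(-1*(-5) + 85) = -55*(5 + 85) = -55*90 = -4950)
√(r(-91, 21) + h) = √(21 - 4950) = √(-4929) = I*√4929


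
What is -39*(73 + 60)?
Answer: -5187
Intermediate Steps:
-39*(73 + 60) = -39*133 = -5187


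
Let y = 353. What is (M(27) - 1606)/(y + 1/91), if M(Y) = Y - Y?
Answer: -73073/16062 ≈ -4.5494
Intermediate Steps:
M(Y) = 0
(M(27) - 1606)/(y + 1/91) = (0 - 1606)/(353 + 1/91) = -1606/(353 + 1/91) = -1606/32124/91 = -1606*91/32124 = -73073/16062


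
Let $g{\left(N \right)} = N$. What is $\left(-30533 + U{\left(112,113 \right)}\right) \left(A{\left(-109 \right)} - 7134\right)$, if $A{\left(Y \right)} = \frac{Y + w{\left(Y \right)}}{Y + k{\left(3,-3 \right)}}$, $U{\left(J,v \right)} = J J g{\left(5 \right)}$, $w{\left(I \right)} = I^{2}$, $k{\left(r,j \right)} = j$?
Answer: $- \frac{6524143965}{28} \approx -2.3301 \cdot 10^{8}$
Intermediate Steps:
$U{\left(J,v \right)} = 5 J^{2}$ ($U{\left(J,v \right)} = J J 5 = J^{2} \cdot 5 = 5 J^{2}$)
$A{\left(Y \right)} = \frac{Y + Y^{2}}{-3 + Y}$ ($A{\left(Y \right)} = \frac{Y + Y^{2}}{Y - 3} = \frac{Y + Y^{2}}{-3 + Y}$)
$\left(-30533 + U{\left(112,113 \right)}\right) \left(A{\left(-109 \right)} - 7134\right) = \left(-30533 + 5 \cdot 112^{2}\right) \left(- \frac{109 \left(1 - 109\right)}{-3 - 109} - 7134\right) = \left(-30533 + 5 \cdot 12544\right) \left(\left(-109\right) \frac{1}{-112} \left(-108\right) - 7134\right) = \left(-30533 + 62720\right) \left(\left(-109\right) \left(- \frac{1}{112}\right) \left(-108\right) - 7134\right) = 32187 \left(- \frac{2943}{28} - 7134\right) = 32187 \left(- \frac{202695}{28}\right) = - \frac{6524143965}{28}$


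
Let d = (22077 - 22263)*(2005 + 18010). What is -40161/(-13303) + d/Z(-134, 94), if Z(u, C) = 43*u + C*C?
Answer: -466045476/385787 ≈ -1208.0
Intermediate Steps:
Z(u, C) = C² + 43*u (Z(u, C) = 43*u + C² = C² + 43*u)
d = -3722790 (d = -186*20015 = -3722790)
-40161/(-13303) + d/Z(-134, 94) = -40161/(-13303) - 3722790/(94² + 43*(-134)) = -40161*(-1/13303) - 3722790/(8836 - 5762) = 40161/13303 - 3722790/3074 = 40161/13303 - 3722790*1/3074 = 40161/13303 - 1861395/1537 = -466045476/385787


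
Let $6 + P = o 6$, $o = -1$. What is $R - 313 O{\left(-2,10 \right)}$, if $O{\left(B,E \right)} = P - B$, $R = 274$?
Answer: $3404$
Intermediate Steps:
$P = -12$ ($P = -6 - 6 = -12$)
$O{\left(B,E \right)} = -12 - B$
$R - 313 O{\left(-2,10 \right)} = 274 - 313 \left(-12 - -2\right) = 274 - 313 \left(-12 + 2\right) = 274 - -3130 = 274 + 3130 = 3404$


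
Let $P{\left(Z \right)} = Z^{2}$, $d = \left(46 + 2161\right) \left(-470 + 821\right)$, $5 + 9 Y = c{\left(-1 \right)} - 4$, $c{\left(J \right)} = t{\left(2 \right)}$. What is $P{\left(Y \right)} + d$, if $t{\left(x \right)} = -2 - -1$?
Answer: $\frac{62747317}{81} \approx 7.7466 \cdot 10^{5}$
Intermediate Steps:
$t{\left(x \right)} = -1$ ($t{\left(x \right)} = -2 + 1 = -1$)
$c{\left(J \right)} = -1$
$Y = - \frac{10}{9}$ ($Y = - \frac{5}{9} + \frac{-1 - 4}{9} = - \frac{5}{9} + \frac{1}{9} \left(-5\right) = - \frac{5}{9} - \frac{5}{9} = - \frac{10}{9} \approx -1.1111$)
$d = 774657$ ($d = 2207 \cdot 351 = 774657$)
$P{\left(Y \right)} + d = \left(- \frac{10}{9}\right)^{2} + 774657 = \frac{100}{81} + 774657 = \frac{62747317}{81}$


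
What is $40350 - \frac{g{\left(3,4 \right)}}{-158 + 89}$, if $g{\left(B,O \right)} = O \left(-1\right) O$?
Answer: $\frac{2784134}{69} \approx 40350.0$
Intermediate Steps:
$g{\left(B,O \right)} = - O^{2}$ ($g{\left(B,O \right)} = - O O = - O^{2}$)
$40350 - \frac{g{\left(3,4 \right)}}{-158 + 89} = 40350 - \frac{\left(-1\right) 4^{2}}{-158 + 89} = 40350 - \frac{\left(-1\right) 16}{-69} = 40350 - \left(-16\right) \left(- \frac{1}{69}\right) = 40350 - \frac{16}{69} = \frac{2784134}{69}$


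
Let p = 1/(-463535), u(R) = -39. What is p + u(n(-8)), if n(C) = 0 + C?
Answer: -18077866/463535 ≈ -39.000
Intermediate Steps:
n(C) = C
p = -1/463535 ≈ -2.1573e-6
p + u(n(-8)) = -1/463535 - 39 = -18077866/463535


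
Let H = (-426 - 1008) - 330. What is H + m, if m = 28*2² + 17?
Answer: -1635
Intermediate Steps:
H = -1764 (H = -1434 - 330 = -1764)
m = 129 (m = 28*4 + 17 = 112 + 17 = 129)
H + m = -1764 + 129 = -1635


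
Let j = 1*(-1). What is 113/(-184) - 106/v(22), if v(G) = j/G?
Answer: 428975/184 ≈ 2331.4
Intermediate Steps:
j = -1
v(G) = -1/G
113/(-184) - 106/v(22) = 113/(-184) - 106/((-1/22)) = 113*(-1/184) - 106/((-1*1/22)) = -113/184 - 106/(-1/22) = -113/184 - 106*(-22) = -113/184 + 2332 = 428975/184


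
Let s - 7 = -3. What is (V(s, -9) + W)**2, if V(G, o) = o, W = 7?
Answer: 4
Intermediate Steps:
s = 4 (s = 7 - 3 = 4)
(V(s, -9) + W)**2 = (-9 + 7)**2 = (-2)**2 = 4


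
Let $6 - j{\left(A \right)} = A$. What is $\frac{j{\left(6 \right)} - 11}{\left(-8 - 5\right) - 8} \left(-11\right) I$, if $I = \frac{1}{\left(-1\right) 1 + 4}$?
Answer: $- \frac{121}{63} \approx -1.9206$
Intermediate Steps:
$j{\left(A \right)} = 6 - A$
$I = \frac{1}{3}$ ($I = \frac{1}{-1 + 4} = \frac{1}{3} \approx 0.33333$)
$\frac{j{\left(6 \right)} - 11}{\left(-8 - 5\right) - 8} \left(-11\right) I = \frac{\left(6 - 6\right) - 11}{\left(-8 - 5\right) - 8} \left(-11\right) \frac{1}{3} = \frac{\left(6 - 6\right) - 11}{-13 - 8} \left(-11\right) \frac{1}{3} = \frac{0 - 11}{-21} \left(-11\right) \frac{1}{3} = \left(-11\right) \left(- \frac{1}{21}\right) \left(-11\right) \frac{1}{3} = \frac{11}{21} \left(-11\right) \frac{1}{3} = \left(- \frac{121}{21}\right) \frac{1}{3} = - \frac{121}{63}$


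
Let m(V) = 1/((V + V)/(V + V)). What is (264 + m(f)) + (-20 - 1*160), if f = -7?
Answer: 85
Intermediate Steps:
m(V) = 1 (m(V) = 1/((2*V)/((2*V))) = 1/((2*V)*(1/(2*V))) = 1/1 = 1)
(264 + m(f)) + (-20 - 1*160) = (264 + 1) + (-20 - 1*160) = 265 + (-20 - 160) = 265 - 180 = 85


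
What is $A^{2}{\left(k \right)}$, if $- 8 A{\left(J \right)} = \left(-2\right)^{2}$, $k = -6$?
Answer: $\frac{1}{4} \approx 0.25$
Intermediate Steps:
$A{\left(J \right)} = - \frac{1}{2}$ ($A{\left(J \right)} = - \frac{\left(-2\right)^{2}}{8} = \left(- \frac{1}{8}\right) 4 = - \frac{1}{2}$)
$A^{2}{\left(k \right)} = \left(- \frac{1}{2}\right)^{2} = \frac{1}{4}$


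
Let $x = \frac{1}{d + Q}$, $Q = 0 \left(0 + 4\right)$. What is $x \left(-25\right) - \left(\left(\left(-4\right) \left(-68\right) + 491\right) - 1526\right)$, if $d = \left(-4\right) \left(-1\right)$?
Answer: $\frac{3027}{4} \approx 756.75$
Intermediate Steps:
$Q = 0$ ($Q = 0 \cdot 4 = 0$)
$d = 4$
$x = \frac{1}{4}$ ($x = \frac{1}{4 + 0} = \frac{1}{4} \approx 0.25$)
$x \left(-25\right) - \left(\left(\left(-4\right) \left(-68\right) + 491\right) - 1526\right) = \frac{1}{4} \left(-25\right) - \left(\left(\left(-4\right) \left(-68\right) + 491\right) - 1526\right) = - \frac{25}{4} - \left(\left(272 + 491\right) - 1526\right) = - \frac{25}{4} - \left(763 - 1526\right) = - \frac{25}{4} - -763 = - \frac{25}{4} + 763 = \frac{3027}{4}$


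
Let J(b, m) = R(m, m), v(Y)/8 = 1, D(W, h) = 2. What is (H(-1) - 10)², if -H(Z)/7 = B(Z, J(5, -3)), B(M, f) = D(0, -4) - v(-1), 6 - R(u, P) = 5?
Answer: 1024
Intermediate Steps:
R(u, P) = 1 (R(u, P) = 6 - 1*5 = 6 - 5 = 1)
v(Y) = 8 (v(Y) = 8*1 = 8)
J(b, m) = 1
B(M, f) = -6 (B(M, f) = 2 - 1*8 = 2 - 8 = -6)
H(Z) = 42 (H(Z) = -7*(-6) = 42)
(H(-1) - 10)² = (42 - 10)² = 32² = 1024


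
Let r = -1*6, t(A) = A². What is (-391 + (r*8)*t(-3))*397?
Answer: -326731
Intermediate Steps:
r = -6
(-391 + (r*8)*t(-3))*397 = (-391 - 6*8*(-3)²)*397 = (-391 - 48*9)*397 = (-391 - 432)*397 = -823*397 = -326731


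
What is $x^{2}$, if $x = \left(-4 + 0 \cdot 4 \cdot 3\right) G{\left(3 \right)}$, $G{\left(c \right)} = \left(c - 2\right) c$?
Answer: $144$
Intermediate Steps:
$G{\left(c \right)} = c \left(-2 + c\right)$ ($G{\left(c \right)} = \left(-2 + c\right) c = c \left(-2 + c\right)$)
$x = -12$ ($x = \left(-4 + 0 \cdot 4 \cdot 3\right) 3 \left(-2 + 3\right) = \left(-4 + 0 \cdot 3\right) 3 \cdot 1 = \left(-4 + 0\right) 3 = \left(-4\right) 3 = -12$)
$x^{2} = \left(-12\right)^{2} = 144$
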